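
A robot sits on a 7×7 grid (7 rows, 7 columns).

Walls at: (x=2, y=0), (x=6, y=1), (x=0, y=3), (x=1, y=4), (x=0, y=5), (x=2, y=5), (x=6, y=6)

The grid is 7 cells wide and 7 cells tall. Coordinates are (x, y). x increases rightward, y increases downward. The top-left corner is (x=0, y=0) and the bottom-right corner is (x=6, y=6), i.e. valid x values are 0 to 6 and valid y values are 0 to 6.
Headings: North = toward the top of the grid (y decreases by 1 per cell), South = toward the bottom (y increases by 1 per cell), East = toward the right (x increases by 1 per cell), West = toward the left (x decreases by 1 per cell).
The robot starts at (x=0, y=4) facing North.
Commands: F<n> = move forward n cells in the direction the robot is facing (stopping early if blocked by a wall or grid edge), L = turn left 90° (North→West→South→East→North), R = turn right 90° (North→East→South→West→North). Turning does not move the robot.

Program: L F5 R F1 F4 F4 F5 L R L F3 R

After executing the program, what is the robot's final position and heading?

Answer: Final position: (x=0, y=4), facing North

Derivation:
Start: (x=0, y=4), facing North
  L: turn left, now facing West
  F5: move forward 0/5 (blocked), now at (x=0, y=4)
  R: turn right, now facing North
  F1: move forward 0/1 (blocked), now at (x=0, y=4)
  F4: move forward 0/4 (blocked), now at (x=0, y=4)
  F4: move forward 0/4 (blocked), now at (x=0, y=4)
  F5: move forward 0/5 (blocked), now at (x=0, y=4)
  L: turn left, now facing West
  R: turn right, now facing North
  L: turn left, now facing West
  F3: move forward 0/3 (blocked), now at (x=0, y=4)
  R: turn right, now facing North
Final: (x=0, y=4), facing North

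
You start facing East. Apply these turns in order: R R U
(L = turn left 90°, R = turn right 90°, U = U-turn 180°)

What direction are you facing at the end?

Answer: Final heading: East

Derivation:
Start: East
  R (right (90° clockwise)) -> South
  R (right (90° clockwise)) -> West
  U (U-turn (180°)) -> East
Final: East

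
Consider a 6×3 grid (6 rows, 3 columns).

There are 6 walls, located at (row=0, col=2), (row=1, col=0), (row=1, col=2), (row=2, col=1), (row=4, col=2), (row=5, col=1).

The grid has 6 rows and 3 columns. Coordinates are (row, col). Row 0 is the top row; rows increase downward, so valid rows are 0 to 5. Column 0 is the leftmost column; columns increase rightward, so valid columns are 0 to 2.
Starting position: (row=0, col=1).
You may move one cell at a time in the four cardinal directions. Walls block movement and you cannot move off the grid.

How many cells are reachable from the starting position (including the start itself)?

BFS flood-fill from (row=0, col=1):
  Distance 0: (row=0, col=1)
  Distance 1: (row=0, col=0), (row=1, col=1)
Total reachable: 3 (grid has 12 open cells total)

Answer: Reachable cells: 3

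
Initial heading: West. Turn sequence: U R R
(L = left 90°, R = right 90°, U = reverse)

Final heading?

Start: West
  U (U-turn (180°)) -> East
  R (right (90° clockwise)) -> South
  R (right (90° clockwise)) -> West
Final: West

Answer: Final heading: West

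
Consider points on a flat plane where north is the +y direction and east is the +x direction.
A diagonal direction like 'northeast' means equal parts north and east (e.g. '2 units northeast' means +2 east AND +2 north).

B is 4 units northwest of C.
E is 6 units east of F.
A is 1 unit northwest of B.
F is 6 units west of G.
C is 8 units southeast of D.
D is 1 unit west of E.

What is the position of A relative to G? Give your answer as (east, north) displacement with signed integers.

Answer: A is at (east=2, north=-3) relative to G.

Derivation:
Place G at the origin (east=0, north=0).
  F is 6 units west of G: delta (east=-6, north=+0); F at (east=-6, north=0).
  E is 6 units east of F: delta (east=+6, north=+0); E at (east=0, north=0).
  D is 1 unit west of E: delta (east=-1, north=+0); D at (east=-1, north=0).
  C is 8 units southeast of D: delta (east=+8, north=-8); C at (east=7, north=-8).
  B is 4 units northwest of C: delta (east=-4, north=+4); B at (east=3, north=-4).
  A is 1 unit northwest of B: delta (east=-1, north=+1); A at (east=2, north=-3).
Therefore A relative to G: (east=2, north=-3).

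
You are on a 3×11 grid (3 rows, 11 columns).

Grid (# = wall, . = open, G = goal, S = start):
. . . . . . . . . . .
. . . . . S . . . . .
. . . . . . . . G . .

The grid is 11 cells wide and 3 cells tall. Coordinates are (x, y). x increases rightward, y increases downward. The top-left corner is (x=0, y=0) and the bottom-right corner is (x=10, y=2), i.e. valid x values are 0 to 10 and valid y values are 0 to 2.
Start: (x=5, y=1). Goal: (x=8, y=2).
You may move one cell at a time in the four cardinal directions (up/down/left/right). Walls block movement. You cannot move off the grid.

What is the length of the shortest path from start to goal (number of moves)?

Answer: Shortest path length: 4

Derivation:
BFS from (x=5, y=1) until reaching (x=8, y=2):
  Distance 0: (x=5, y=1)
  Distance 1: (x=5, y=0), (x=4, y=1), (x=6, y=1), (x=5, y=2)
  Distance 2: (x=4, y=0), (x=6, y=0), (x=3, y=1), (x=7, y=1), (x=4, y=2), (x=6, y=2)
  Distance 3: (x=3, y=0), (x=7, y=0), (x=2, y=1), (x=8, y=1), (x=3, y=2), (x=7, y=2)
  Distance 4: (x=2, y=0), (x=8, y=0), (x=1, y=1), (x=9, y=1), (x=2, y=2), (x=8, y=2)  <- goal reached here
One shortest path (4 moves): (x=5, y=1) -> (x=6, y=1) -> (x=7, y=1) -> (x=8, y=1) -> (x=8, y=2)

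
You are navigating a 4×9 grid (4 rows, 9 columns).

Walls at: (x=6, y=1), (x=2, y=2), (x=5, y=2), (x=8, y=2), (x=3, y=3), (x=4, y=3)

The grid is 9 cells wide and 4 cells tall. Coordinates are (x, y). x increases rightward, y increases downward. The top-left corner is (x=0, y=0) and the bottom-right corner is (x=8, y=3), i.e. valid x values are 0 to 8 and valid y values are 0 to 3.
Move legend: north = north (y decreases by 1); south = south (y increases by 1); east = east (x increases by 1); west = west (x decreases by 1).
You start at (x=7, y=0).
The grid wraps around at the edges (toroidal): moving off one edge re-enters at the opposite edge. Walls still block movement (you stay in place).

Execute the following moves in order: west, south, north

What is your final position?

Start: (x=7, y=0)
  west (west): (x=7, y=0) -> (x=6, y=0)
  south (south): blocked, stay at (x=6, y=0)
  north (north): (x=6, y=0) -> (x=6, y=3)
Final: (x=6, y=3)

Answer: Final position: (x=6, y=3)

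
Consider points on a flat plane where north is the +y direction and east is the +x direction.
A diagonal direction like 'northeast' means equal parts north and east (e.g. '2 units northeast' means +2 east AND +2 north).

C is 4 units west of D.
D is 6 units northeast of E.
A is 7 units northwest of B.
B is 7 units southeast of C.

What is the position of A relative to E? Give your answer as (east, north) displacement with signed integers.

Answer: A is at (east=2, north=6) relative to E.

Derivation:
Place E at the origin (east=0, north=0).
  D is 6 units northeast of E: delta (east=+6, north=+6); D at (east=6, north=6).
  C is 4 units west of D: delta (east=-4, north=+0); C at (east=2, north=6).
  B is 7 units southeast of C: delta (east=+7, north=-7); B at (east=9, north=-1).
  A is 7 units northwest of B: delta (east=-7, north=+7); A at (east=2, north=6).
Therefore A relative to E: (east=2, north=6).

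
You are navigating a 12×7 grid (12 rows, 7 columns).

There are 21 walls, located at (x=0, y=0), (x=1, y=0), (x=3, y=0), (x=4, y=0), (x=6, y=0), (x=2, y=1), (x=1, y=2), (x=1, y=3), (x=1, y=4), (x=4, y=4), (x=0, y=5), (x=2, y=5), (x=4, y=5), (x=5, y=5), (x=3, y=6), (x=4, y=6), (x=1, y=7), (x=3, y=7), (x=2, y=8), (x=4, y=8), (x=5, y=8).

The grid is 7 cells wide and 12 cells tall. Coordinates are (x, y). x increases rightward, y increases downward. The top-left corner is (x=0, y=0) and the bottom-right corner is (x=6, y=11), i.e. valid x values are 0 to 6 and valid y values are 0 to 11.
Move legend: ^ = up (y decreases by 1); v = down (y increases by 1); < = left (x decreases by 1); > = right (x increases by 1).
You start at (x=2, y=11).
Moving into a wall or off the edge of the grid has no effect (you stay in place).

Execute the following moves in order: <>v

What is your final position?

Start: (x=2, y=11)
  < (left): (x=2, y=11) -> (x=1, y=11)
  > (right): (x=1, y=11) -> (x=2, y=11)
  v (down): blocked, stay at (x=2, y=11)
Final: (x=2, y=11)

Answer: Final position: (x=2, y=11)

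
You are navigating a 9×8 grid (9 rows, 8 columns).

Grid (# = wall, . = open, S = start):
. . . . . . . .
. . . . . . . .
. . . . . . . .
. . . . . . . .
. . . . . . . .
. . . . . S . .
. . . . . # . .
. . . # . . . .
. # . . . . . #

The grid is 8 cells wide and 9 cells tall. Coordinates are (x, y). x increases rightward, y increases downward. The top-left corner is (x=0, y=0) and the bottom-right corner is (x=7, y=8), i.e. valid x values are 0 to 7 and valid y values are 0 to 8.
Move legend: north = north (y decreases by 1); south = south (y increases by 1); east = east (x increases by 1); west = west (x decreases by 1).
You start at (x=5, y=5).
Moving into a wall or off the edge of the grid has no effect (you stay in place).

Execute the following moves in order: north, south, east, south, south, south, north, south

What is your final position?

Answer: Final position: (x=6, y=8)

Derivation:
Start: (x=5, y=5)
  north (north): (x=5, y=5) -> (x=5, y=4)
  south (south): (x=5, y=4) -> (x=5, y=5)
  east (east): (x=5, y=5) -> (x=6, y=5)
  south (south): (x=6, y=5) -> (x=6, y=6)
  south (south): (x=6, y=6) -> (x=6, y=7)
  south (south): (x=6, y=7) -> (x=6, y=8)
  north (north): (x=6, y=8) -> (x=6, y=7)
  south (south): (x=6, y=7) -> (x=6, y=8)
Final: (x=6, y=8)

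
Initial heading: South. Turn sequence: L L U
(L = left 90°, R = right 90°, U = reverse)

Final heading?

Start: South
  L (left (90° counter-clockwise)) -> East
  L (left (90° counter-clockwise)) -> North
  U (U-turn (180°)) -> South
Final: South

Answer: Final heading: South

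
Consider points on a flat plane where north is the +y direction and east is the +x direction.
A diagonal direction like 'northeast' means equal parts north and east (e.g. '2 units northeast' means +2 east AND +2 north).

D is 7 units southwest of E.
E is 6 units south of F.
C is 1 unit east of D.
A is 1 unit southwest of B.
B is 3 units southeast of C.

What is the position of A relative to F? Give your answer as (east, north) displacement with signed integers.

Place F at the origin (east=0, north=0).
  E is 6 units south of F: delta (east=+0, north=-6); E at (east=0, north=-6).
  D is 7 units southwest of E: delta (east=-7, north=-7); D at (east=-7, north=-13).
  C is 1 unit east of D: delta (east=+1, north=+0); C at (east=-6, north=-13).
  B is 3 units southeast of C: delta (east=+3, north=-3); B at (east=-3, north=-16).
  A is 1 unit southwest of B: delta (east=-1, north=-1); A at (east=-4, north=-17).
Therefore A relative to F: (east=-4, north=-17).

Answer: A is at (east=-4, north=-17) relative to F.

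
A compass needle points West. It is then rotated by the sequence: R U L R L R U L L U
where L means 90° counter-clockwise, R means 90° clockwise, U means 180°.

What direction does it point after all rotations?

Start: West
  R (right (90° clockwise)) -> North
  U (U-turn (180°)) -> South
  L (left (90° counter-clockwise)) -> East
  R (right (90° clockwise)) -> South
  L (left (90° counter-clockwise)) -> East
  R (right (90° clockwise)) -> South
  U (U-turn (180°)) -> North
  L (left (90° counter-clockwise)) -> West
  L (left (90° counter-clockwise)) -> South
  U (U-turn (180°)) -> North
Final: North

Answer: Final heading: North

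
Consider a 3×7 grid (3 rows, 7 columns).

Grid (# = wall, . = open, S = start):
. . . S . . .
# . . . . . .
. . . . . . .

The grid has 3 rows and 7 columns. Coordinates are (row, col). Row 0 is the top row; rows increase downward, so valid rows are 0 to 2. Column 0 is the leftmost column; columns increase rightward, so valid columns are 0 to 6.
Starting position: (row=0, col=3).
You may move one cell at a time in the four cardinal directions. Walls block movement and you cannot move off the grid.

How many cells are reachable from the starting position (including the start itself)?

BFS flood-fill from (row=0, col=3):
  Distance 0: (row=0, col=3)
  Distance 1: (row=0, col=2), (row=0, col=4), (row=1, col=3)
  Distance 2: (row=0, col=1), (row=0, col=5), (row=1, col=2), (row=1, col=4), (row=2, col=3)
  Distance 3: (row=0, col=0), (row=0, col=6), (row=1, col=1), (row=1, col=5), (row=2, col=2), (row=2, col=4)
  Distance 4: (row=1, col=6), (row=2, col=1), (row=2, col=5)
  Distance 5: (row=2, col=0), (row=2, col=6)
Total reachable: 20 (grid has 20 open cells total)

Answer: Reachable cells: 20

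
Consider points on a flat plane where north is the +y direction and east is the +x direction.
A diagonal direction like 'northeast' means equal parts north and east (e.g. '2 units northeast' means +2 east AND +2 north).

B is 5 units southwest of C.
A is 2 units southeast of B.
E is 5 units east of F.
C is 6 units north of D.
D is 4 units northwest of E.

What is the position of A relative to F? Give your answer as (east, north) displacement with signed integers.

Place F at the origin (east=0, north=0).
  E is 5 units east of F: delta (east=+5, north=+0); E at (east=5, north=0).
  D is 4 units northwest of E: delta (east=-4, north=+4); D at (east=1, north=4).
  C is 6 units north of D: delta (east=+0, north=+6); C at (east=1, north=10).
  B is 5 units southwest of C: delta (east=-5, north=-5); B at (east=-4, north=5).
  A is 2 units southeast of B: delta (east=+2, north=-2); A at (east=-2, north=3).
Therefore A relative to F: (east=-2, north=3).

Answer: A is at (east=-2, north=3) relative to F.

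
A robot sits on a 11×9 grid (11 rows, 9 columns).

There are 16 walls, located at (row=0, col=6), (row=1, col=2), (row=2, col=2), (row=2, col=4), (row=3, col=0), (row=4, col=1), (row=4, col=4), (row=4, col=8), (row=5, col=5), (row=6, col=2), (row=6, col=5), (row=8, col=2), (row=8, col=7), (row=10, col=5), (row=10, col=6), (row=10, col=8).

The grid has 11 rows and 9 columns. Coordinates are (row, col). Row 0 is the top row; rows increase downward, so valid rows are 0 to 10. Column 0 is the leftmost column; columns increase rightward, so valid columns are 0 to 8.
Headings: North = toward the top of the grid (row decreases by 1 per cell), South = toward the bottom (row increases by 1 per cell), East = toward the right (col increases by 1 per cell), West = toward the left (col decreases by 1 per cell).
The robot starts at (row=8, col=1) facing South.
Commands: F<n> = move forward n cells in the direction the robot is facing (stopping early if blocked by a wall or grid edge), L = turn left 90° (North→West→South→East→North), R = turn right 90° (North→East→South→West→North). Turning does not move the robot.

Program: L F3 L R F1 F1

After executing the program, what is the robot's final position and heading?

Start: (row=8, col=1), facing South
  L: turn left, now facing East
  F3: move forward 0/3 (blocked), now at (row=8, col=1)
  L: turn left, now facing North
  R: turn right, now facing East
  F1: move forward 0/1 (blocked), now at (row=8, col=1)
  F1: move forward 0/1 (blocked), now at (row=8, col=1)
Final: (row=8, col=1), facing East

Answer: Final position: (row=8, col=1), facing East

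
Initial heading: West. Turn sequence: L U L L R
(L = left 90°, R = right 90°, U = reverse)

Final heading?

Answer: Final heading: West

Derivation:
Start: West
  L (left (90° counter-clockwise)) -> South
  U (U-turn (180°)) -> North
  L (left (90° counter-clockwise)) -> West
  L (left (90° counter-clockwise)) -> South
  R (right (90° clockwise)) -> West
Final: West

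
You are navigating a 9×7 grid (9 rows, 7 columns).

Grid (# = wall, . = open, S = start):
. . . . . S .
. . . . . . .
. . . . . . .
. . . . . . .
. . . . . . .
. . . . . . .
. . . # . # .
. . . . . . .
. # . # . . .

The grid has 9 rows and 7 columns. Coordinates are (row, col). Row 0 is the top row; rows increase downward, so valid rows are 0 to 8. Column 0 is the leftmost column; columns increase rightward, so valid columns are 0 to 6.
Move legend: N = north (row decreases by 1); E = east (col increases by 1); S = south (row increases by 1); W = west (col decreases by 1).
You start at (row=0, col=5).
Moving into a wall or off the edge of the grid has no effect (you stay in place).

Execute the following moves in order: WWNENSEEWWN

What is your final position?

Answer: Final position: (row=0, col=4)

Derivation:
Start: (row=0, col=5)
  W (west): (row=0, col=5) -> (row=0, col=4)
  W (west): (row=0, col=4) -> (row=0, col=3)
  N (north): blocked, stay at (row=0, col=3)
  E (east): (row=0, col=3) -> (row=0, col=4)
  N (north): blocked, stay at (row=0, col=4)
  S (south): (row=0, col=4) -> (row=1, col=4)
  E (east): (row=1, col=4) -> (row=1, col=5)
  E (east): (row=1, col=5) -> (row=1, col=6)
  W (west): (row=1, col=6) -> (row=1, col=5)
  W (west): (row=1, col=5) -> (row=1, col=4)
  N (north): (row=1, col=4) -> (row=0, col=4)
Final: (row=0, col=4)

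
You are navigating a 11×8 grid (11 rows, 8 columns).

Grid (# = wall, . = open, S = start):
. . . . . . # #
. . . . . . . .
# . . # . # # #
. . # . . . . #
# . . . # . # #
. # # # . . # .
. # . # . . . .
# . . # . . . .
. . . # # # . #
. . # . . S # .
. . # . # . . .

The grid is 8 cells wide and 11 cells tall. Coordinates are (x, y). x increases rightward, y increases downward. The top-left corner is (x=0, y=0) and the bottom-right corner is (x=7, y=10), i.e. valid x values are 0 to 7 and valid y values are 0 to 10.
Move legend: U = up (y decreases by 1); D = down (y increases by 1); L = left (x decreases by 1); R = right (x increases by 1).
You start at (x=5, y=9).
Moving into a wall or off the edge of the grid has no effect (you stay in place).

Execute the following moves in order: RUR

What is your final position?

Start: (x=5, y=9)
  R (right): blocked, stay at (x=5, y=9)
  U (up): blocked, stay at (x=5, y=9)
  R (right): blocked, stay at (x=5, y=9)
Final: (x=5, y=9)

Answer: Final position: (x=5, y=9)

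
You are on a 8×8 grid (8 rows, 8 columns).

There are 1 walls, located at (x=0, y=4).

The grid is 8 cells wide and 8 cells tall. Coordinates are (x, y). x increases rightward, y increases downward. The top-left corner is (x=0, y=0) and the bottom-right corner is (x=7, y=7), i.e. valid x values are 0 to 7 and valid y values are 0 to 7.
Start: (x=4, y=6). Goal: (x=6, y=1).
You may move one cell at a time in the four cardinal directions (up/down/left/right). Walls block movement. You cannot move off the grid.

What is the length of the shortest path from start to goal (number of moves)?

BFS from (x=4, y=6) until reaching (x=6, y=1):
  Distance 0: (x=4, y=6)
  Distance 1: (x=4, y=5), (x=3, y=6), (x=5, y=6), (x=4, y=7)
  Distance 2: (x=4, y=4), (x=3, y=5), (x=5, y=5), (x=2, y=6), (x=6, y=6), (x=3, y=7), (x=5, y=7)
  Distance 3: (x=4, y=3), (x=3, y=4), (x=5, y=4), (x=2, y=5), (x=6, y=5), (x=1, y=6), (x=7, y=6), (x=2, y=7), (x=6, y=7)
  Distance 4: (x=4, y=2), (x=3, y=3), (x=5, y=3), (x=2, y=4), (x=6, y=4), (x=1, y=5), (x=7, y=5), (x=0, y=6), (x=1, y=7), (x=7, y=7)
  Distance 5: (x=4, y=1), (x=3, y=2), (x=5, y=2), (x=2, y=3), (x=6, y=3), (x=1, y=4), (x=7, y=4), (x=0, y=5), (x=0, y=7)
  Distance 6: (x=4, y=0), (x=3, y=1), (x=5, y=1), (x=2, y=2), (x=6, y=2), (x=1, y=3), (x=7, y=3)
  Distance 7: (x=3, y=0), (x=5, y=0), (x=2, y=1), (x=6, y=1), (x=1, y=2), (x=7, y=2), (x=0, y=3)  <- goal reached here
One shortest path (7 moves): (x=4, y=6) -> (x=5, y=6) -> (x=6, y=6) -> (x=6, y=5) -> (x=6, y=4) -> (x=6, y=3) -> (x=6, y=2) -> (x=6, y=1)

Answer: Shortest path length: 7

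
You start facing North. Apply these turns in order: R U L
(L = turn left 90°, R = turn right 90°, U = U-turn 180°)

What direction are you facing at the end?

Answer: Final heading: South

Derivation:
Start: North
  R (right (90° clockwise)) -> East
  U (U-turn (180°)) -> West
  L (left (90° counter-clockwise)) -> South
Final: South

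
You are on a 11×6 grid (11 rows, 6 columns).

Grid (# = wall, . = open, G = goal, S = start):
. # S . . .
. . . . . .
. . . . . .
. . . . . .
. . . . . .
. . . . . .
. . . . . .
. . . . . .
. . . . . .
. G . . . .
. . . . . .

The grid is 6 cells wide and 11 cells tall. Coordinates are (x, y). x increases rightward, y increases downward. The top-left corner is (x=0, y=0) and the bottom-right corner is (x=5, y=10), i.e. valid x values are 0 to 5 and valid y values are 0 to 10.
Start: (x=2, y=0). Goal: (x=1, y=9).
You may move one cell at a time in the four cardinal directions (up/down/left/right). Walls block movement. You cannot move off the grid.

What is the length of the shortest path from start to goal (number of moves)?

BFS from (x=2, y=0) until reaching (x=1, y=9):
  Distance 0: (x=2, y=0)
  Distance 1: (x=3, y=0), (x=2, y=1)
  Distance 2: (x=4, y=0), (x=1, y=1), (x=3, y=1), (x=2, y=2)
  Distance 3: (x=5, y=0), (x=0, y=1), (x=4, y=1), (x=1, y=2), (x=3, y=2), (x=2, y=3)
  Distance 4: (x=0, y=0), (x=5, y=1), (x=0, y=2), (x=4, y=2), (x=1, y=3), (x=3, y=3), (x=2, y=4)
  Distance 5: (x=5, y=2), (x=0, y=3), (x=4, y=3), (x=1, y=4), (x=3, y=4), (x=2, y=5)
  Distance 6: (x=5, y=3), (x=0, y=4), (x=4, y=4), (x=1, y=5), (x=3, y=5), (x=2, y=6)
  Distance 7: (x=5, y=4), (x=0, y=5), (x=4, y=5), (x=1, y=6), (x=3, y=6), (x=2, y=7)
  Distance 8: (x=5, y=5), (x=0, y=6), (x=4, y=6), (x=1, y=7), (x=3, y=7), (x=2, y=8)
  Distance 9: (x=5, y=6), (x=0, y=7), (x=4, y=7), (x=1, y=8), (x=3, y=8), (x=2, y=9)
  Distance 10: (x=5, y=7), (x=0, y=8), (x=4, y=8), (x=1, y=9), (x=3, y=9), (x=2, y=10)  <- goal reached here
One shortest path (10 moves): (x=2, y=0) -> (x=2, y=1) -> (x=1, y=1) -> (x=1, y=2) -> (x=1, y=3) -> (x=1, y=4) -> (x=1, y=5) -> (x=1, y=6) -> (x=1, y=7) -> (x=1, y=8) -> (x=1, y=9)

Answer: Shortest path length: 10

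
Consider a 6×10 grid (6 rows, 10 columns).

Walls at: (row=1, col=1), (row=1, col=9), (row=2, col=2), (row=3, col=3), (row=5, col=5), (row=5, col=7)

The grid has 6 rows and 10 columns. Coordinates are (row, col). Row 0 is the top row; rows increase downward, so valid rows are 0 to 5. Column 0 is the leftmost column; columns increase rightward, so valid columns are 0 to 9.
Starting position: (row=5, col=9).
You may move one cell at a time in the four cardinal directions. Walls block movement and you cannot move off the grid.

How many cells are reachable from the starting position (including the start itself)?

BFS flood-fill from (row=5, col=9):
  Distance 0: (row=5, col=9)
  Distance 1: (row=4, col=9), (row=5, col=8)
  Distance 2: (row=3, col=9), (row=4, col=8)
  Distance 3: (row=2, col=9), (row=3, col=8), (row=4, col=7)
  Distance 4: (row=2, col=8), (row=3, col=7), (row=4, col=6)
  Distance 5: (row=1, col=8), (row=2, col=7), (row=3, col=6), (row=4, col=5), (row=5, col=6)
  Distance 6: (row=0, col=8), (row=1, col=7), (row=2, col=6), (row=3, col=5), (row=4, col=4)
  Distance 7: (row=0, col=7), (row=0, col=9), (row=1, col=6), (row=2, col=5), (row=3, col=4), (row=4, col=3), (row=5, col=4)
  Distance 8: (row=0, col=6), (row=1, col=5), (row=2, col=4), (row=4, col=2), (row=5, col=3)
  Distance 9: (row=0, col=5), (row=1, col=4), (row=2, col=3), (row=3, col=2), (row=4, col=1), (row=5, col=2)
  Distance 10: (row=0, col=4), (row=1, col=3), (row=3, col=1), (row=4, col=0), (row=5, col=1)
  Distance 11: (row=0, col=3), (row=1, col=2), (row=2, col=1), (row=3, col=0), (row=5, col=0)
  Distance 12: (row=0, col=2), (row=2, col=0)
  Distance 13: (row=0, col=1), (row=1, col=0)
  Distance 14: (row=0, col=0)
Total reachable: 54 (grid has 54 open cells total)

Answer: Reachable cells: 54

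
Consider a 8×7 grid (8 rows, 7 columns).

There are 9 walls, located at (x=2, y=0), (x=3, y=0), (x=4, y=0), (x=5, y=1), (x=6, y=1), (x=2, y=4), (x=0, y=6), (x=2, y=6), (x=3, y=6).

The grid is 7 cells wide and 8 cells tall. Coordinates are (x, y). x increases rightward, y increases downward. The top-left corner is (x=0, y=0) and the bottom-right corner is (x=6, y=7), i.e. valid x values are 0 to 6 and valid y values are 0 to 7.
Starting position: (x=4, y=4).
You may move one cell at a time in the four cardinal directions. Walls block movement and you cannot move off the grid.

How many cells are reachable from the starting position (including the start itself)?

Answer: Reachable cells: 45

Derivation:
BFS flood-fill from (x=4, y=4):
  Distance 0: (x=4, y=4)
  Distance 1: (x=4, y=3), (x=3, y=4), (x=5, y=4), (x=4, y=5)
  Distance 2: (x=4, y=2), (x=3, y=3), (x=5, y=3), (x=6, y=4), (x=3, y=5), (x=5, y=5), (x=4, y=6)
  Distance 3: (x=4, y=1), (x=3, y=2), (x=5, y=2), (x=2, y=3), (x=6, y=3), (x=2, y=5), (x=6, y=5), (x=5, y=6), (x=4, y=7)
  Distance 4: (x=3, y=1), (x=2, y=2), (x=6, y=2), (x=1, y=3), (x=1, y=5), (x=6, y=6), (x=3, y=7), (x=5, y=7)
  Distance 5: (x=2, y=1), (x=1, y=2), (x=0, y=3), (x=1, y=4), (x=0, y=5), (x=1, y=6), (x=2, y=7), (x=6, y=7)
  Distance 6: (x=1, y=1), (x=0, y=2), (x=0, y=4), (x=1, y=7)
  Distance 7: (x=1, y=0), (x=0, y=1), (x=0, y=7)
  Distance 8: (x=0, y=0)
Total reachable: 45 (grid has 47 open cells total)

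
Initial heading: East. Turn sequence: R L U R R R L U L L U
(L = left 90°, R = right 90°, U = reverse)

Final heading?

Start: East
  R (right (90° clockwise)) -> South
  L (left (90° counter-clockwise)) -> East
  U (U-turn (180°)) -> West
  R (right (90° clockwise)) -> North
  R (right (90° clockwise)) -> East
  R (right (90° clockwise)) -> South
  L (left (90° counter-clockwise)) -> East
  U (U-turn (180°)) -> West
  L (left (90° counter-clockwise)) -> South
  L (left (90° counter-clockwise)) -> East
  U (U-turn (180°)) -> West
Final: West

Answer: Final heading: West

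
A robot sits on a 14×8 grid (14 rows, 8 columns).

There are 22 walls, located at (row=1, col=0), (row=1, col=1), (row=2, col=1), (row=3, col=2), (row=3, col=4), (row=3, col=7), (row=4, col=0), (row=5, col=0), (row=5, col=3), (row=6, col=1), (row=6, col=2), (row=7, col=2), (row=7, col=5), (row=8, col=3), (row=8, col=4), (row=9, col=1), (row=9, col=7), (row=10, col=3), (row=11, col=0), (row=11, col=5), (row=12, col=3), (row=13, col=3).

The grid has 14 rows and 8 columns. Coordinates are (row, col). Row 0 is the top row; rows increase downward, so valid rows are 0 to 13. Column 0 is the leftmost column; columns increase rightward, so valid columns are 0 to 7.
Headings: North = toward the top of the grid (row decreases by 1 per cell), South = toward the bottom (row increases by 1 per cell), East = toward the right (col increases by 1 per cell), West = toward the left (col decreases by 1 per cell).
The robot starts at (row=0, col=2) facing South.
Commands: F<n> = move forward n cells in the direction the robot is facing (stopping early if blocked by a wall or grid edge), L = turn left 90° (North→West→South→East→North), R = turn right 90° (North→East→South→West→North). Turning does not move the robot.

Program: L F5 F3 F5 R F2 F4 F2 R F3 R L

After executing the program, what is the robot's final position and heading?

Answer: Final position: (row=2, col=4), facing West

Derivation:
Start: (row=0, col=2), facing South
  L: turn left, now facing East
  F5: move forward 5, now at (row=0, col=7)
  F3: move forward 0/3 (blocked), now at (row=0, col=7)
  F5: move forward 0/5 (blocked), now at (row=0, col=7)
  R: turn right, now facing South
  F2: move forward 2, now at (row=2, col=7)
  F4: move forward 0/4 (blocked), now at (row=2, col=7)
  F2: move forward 0/2 (blocked), now at (row=2, col=7)
  R: turn right, now facing West
  F3: move forward 3, now at (row=2, col=4)
  R: turn right, now facing North
  L: turn left, now facing West
Final: (row=2, col=4), facing West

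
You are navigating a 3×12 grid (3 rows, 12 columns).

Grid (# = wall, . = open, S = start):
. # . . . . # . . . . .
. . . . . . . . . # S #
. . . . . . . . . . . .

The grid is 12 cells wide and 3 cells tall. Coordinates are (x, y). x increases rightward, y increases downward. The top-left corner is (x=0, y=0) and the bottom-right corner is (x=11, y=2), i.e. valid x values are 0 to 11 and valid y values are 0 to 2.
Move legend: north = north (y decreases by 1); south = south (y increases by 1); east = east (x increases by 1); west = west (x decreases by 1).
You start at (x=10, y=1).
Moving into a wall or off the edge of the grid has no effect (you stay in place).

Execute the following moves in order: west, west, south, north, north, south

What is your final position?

Answer: Final position: (x=10, y=1)

Derivation:
Start: (x=10, y=1)
  west (west): blocked, stay at (x=10, y=1)
  west (west): blocked, stay at (x=10, y=1)
  south (south): (x=10, y=1) -> (x=10, y=2)
  north (north): (x=10, y=2) -> (x=10, y=1)
  north (north): (x=10, y=1) -> (x=10, y=0)
  south (south): (x=10, y=0) -> (x=10, y=1)
Final: (x=10, y=1)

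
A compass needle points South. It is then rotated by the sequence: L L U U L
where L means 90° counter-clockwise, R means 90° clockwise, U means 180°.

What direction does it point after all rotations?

Start: South
  L (left (90° counter-clockwise)) -> East
  L (left (90° counter-clockwise)) -> North
  U (U-turn (180°)) -> South
  U (U-turn (180°)) -> North
  L (left (90° counter-clockwise)) -> West
Final: West

Answer: Final heading: West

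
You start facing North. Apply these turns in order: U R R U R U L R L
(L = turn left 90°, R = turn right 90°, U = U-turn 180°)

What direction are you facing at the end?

Answer: Final heading: North

Derivation:
Start: North
  U (U-turn (180°)) -> South
  R (right (90° clockwise)) -> West
  R (right (90° clockwise)) -> North
  U (U-turn (180°)) -> South
  R (right (90° clockwise)) -> West
  U (U-turn (180°)) -> East
  L (left (90° counter-clockwise)) -> North
  R (right (90° clockwise)) -> East
  L (left (90° counter-clockwise)) -> North
Final: North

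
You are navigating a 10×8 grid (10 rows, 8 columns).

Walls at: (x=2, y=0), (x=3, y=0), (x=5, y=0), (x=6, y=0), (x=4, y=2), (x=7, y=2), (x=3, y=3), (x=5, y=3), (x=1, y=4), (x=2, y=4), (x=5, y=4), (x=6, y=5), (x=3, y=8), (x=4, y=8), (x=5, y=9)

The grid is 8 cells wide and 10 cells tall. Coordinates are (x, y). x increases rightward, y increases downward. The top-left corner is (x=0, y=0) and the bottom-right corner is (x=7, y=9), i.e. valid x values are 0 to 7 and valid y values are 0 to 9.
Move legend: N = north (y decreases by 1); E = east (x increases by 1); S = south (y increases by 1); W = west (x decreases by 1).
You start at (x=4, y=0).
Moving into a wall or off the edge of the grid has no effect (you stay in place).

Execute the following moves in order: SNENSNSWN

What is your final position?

Start: (x=4, y=0)
  S (south): (x=4, y=0) -> (x=4, y=1)
  N (north): (x=4, y=1) -> (x=4, y=0)
  E (east): blocked, stay at (x=4, y=0)
  N (north): blocked, stay at (x=4, y=0)
  S (south): (x=4, y=0) -> (x=4, y=1)
  N (north): (x=4, y=1) -> (x=4, y=0)
  S (south): (x=4, y=0) -> (x=4, y=1)
  W (west): (x=4, y=1) -> (x=3, y=1)
  N (north): blocked, stay at (x=3, y=1)
Final: (x=3, y=1)

Answer: Final position: (x=3, y=1)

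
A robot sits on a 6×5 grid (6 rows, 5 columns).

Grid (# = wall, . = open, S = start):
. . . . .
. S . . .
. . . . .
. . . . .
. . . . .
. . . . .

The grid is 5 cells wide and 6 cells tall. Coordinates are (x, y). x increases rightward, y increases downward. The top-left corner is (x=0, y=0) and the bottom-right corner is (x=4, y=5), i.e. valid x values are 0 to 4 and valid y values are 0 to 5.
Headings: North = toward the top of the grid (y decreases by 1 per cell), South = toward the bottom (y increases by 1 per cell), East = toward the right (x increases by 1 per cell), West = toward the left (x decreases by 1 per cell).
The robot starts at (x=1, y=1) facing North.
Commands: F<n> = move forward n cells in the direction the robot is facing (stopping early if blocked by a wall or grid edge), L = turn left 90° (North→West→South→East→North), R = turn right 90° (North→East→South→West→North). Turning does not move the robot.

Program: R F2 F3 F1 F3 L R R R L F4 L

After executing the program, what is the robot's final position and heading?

Answer: Final position: (x=4, y=5), facing East

Derivation:
Start: (x=1, y=1), facing North
  R: turn right, now facing East
  F2: move forward 2, now at (x=3, y=1)
  F3: move forward 1/3 (blocked), now at (x=4, y=1)
  F1: move forward 0/1 (blocked), now at (x=4, y=1)
  F3: move forward 0/3 (blocked), now at (x=4, y=1)
  L: turn left, now facing North
  R: turn right, now facing East
  R: turn right, now facing South
  R: turn right, now facing West
  L: turn left, now facing South
  F4: move forward 4, now at (x=4, y=5)
  L: turn left, now facing East
Final: (x=4, y=5), facing East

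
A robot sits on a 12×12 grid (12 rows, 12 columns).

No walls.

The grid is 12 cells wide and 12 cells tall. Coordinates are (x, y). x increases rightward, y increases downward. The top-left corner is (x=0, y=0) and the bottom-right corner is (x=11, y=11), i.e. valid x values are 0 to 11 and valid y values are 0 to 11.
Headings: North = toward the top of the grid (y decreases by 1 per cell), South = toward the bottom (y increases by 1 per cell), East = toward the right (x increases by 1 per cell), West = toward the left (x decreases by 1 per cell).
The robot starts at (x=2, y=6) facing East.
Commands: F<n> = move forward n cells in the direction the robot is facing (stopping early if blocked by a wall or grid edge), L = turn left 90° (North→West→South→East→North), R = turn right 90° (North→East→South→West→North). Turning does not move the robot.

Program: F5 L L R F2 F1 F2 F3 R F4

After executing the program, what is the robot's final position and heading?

Start: (x=2, y=6), facing East
  F5: move forward 5, now at (x=7, y=6)
  L: turn left, now facing North
  L: turn left, now facing West
  R: turn right, now facing North
  F2: move forward 2, now at (x=7, y=4)
  F1: move forward 1, now at (x=7, y=3)
  F2: move forward 2, now at (x=7, y=1)
  F3: move forward 1/3 (blocked), now at (x=7, y=0)
  R: turn right, now facing East
  F4: move forward 4, now at (x=11, y=0)
Final: (x=11, y=0), facing East

Answer: Final position: (x=11, y=0), facing East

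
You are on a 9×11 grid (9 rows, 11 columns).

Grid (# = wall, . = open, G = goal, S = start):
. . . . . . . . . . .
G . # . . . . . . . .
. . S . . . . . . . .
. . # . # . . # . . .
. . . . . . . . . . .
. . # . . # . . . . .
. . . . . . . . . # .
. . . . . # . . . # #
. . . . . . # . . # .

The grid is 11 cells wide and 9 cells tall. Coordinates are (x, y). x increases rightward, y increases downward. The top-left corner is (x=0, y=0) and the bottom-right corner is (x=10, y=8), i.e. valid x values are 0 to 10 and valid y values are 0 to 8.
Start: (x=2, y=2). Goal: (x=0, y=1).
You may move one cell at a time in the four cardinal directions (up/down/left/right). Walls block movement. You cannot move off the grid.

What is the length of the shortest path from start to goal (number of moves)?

Answer: Shortest path length: 3

Derivation:
BFS from (x=2, y=2) until reaching (x=0, y=1):
  Distance 0: (x=2, y=2)
  Distance 1: (x=1, y=2), (x=3, y=2)
  Distance 2: (x=1, y=1), (x=3, y=1), (x=0, y=2), (x=4, y=2), (x=1, y=3), (x=3, y=3)
  Distance 3: (x=1, y=0), (x=3, y=0), (x=0, y=1), (x=4, y=1), (x=5, y=2), (x=0, y=3), (x=1, y=4), (x=3, y=4)  <- goal reached here
One shortest path (3 moves): (x=2, y=2) -> (x=1, y=2) -> (x=0, y=2) -> (x=0, y=1)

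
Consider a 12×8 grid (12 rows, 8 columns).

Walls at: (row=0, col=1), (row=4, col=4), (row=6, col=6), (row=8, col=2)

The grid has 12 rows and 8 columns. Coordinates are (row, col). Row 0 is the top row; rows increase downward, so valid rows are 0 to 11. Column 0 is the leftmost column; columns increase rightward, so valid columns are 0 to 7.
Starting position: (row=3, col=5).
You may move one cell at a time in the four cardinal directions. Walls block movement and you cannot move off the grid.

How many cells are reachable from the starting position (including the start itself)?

Answer: Reachable cells: 92

Derivation:
BFS flood-fill from (row=3, col=5):
  Distance 0: (row=3, col=5)
  Distance 1: (row=2, col=5), (row=3, col=4), (row=3, col=6), (row=4, col=5)
  Distance 2: (row=1, col=5), (row=2, col=4), (row=2, col=6), (row=3, col=3), (row=3, col=7), (row=4, col=6), (row=5, col=5)
  Distance 3: (row=0, col=5), (row=1, col=4), (row=1, col=6), (row=2, col=3), (row=2, col=7), (row=3, col=2), (row=4, col=3), (row=4, col=7), (row=5, col=4), (row=5, col=6), (row=6, col=5)
  Distance 4: (row=0, col=4), (row=0, col=6), (row=1, col=3), (row=1, col=7), (row=2, col=2), (row=3, col=1), (row=4, col=2), (row=5, col=3), (row=5, col=7), (row=6, col=4), (row=7, col=5)
  Distance 5: (row=0, col=3), (row=0, col=7), (row=1, col=2), (row=2, col=1), (row=3, col=0), (row=4, col=1), (row=5, col=2), (row=6, col=3), (row=6, col=7), (row=7, col=4), (row=7, col=6), (row=8, col=5)
  Distance 6: (row=0, col=2), (row=1, col=1), (row=2, col=0), (row=4, col=0), (row=5, col=1), (row=6, col=2), (row=7, col=3), (row=7, col=7), (row=8, col=4), (row=8, col=6), (row=9, col=5)
  Distance 7: (row=1, col=0), (row=5, col=0), (row=6, col=1), (row=7, col=2), (row=8, col=3), (row=8, col=7), (row=9, col=4), (row=9, col=6), (row=10, col=5)
  Distance 8: (row=0, col=0), (row=6, col=0), (row=7, col=1), (row=9, col=3), (row=9, col=7), (row=10, col=4), (row=10, col=6), (row=11, col=5)
  Distance 9: (row=7, col=0), (row=8, col=1), (row=9, col=2), (row=10, col=3), (row=10, col=7), (row=11, col=4), (row=11, col=6)
  Distance 10: (row=8, col=0), (row=9, col=1), (row=10, col=2), (row=11, col=3), (row=11, col=7)
  Distance 11: (row=9, col=0), (row=10, col=1), (row=11, col=2)
  Distance 12: (row=10, col=0), (row=11, col=1)
  Distance 13: (row=11, col=0)
Total reachable: 92 (grid has 92 open cells total)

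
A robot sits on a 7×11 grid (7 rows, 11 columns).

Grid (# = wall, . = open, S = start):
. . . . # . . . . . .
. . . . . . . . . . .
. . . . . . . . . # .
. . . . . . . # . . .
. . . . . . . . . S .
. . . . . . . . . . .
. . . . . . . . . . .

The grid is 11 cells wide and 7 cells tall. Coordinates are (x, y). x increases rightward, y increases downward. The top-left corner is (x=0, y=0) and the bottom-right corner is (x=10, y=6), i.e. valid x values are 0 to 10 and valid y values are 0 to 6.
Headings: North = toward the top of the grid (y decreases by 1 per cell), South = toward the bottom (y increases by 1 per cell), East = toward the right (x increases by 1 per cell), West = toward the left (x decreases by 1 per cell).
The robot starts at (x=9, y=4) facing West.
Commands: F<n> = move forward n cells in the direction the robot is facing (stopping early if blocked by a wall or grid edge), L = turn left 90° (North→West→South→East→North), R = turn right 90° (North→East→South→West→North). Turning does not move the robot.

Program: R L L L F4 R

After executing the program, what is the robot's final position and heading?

Answer: Final position: (x=10, y=4), facing South

Derivation:
Start: (x=9, y=4), facing West
  R: turn right, now facing North
  L: turn left, now facing West
  L: turn left, now facing South
  L: turn left, now facing East
  F4: move forward 1/4 (blocked), now at (x=10, y=4)
  R: turn right, now facing South
Final: (x=10, y=4), facing South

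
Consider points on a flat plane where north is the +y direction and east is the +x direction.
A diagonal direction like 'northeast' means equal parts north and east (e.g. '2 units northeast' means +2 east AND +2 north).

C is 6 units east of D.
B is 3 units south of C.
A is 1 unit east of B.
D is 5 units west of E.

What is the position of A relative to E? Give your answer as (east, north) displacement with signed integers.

Place E at the origin (east=0, north=0).
  D is 5 units west of E: delta (east=-5, north=+0); D at (east=-5, north=0).
  C is 6 units east of D: delta (east=+6, north=+0); C at (east=1, north=0).
  B is 3 units south of C: delta (east=+0, north=-3); B at (east=1, north=-3).
  A is 1 unit east of B: delta (east=+1, north=+0); A at (east=2, north=-3).
Therefore A relative to E: (east=2, north=-3).

Answer: A is at (east=2, north=-3) relative to E.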